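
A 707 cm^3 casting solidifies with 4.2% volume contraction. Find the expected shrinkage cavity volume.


Formula: V_shrink = V_casting * shrinkage_pct / 100
V_shrink = 707 cm^3 * 4.2 / 100 = 29.6940 cm^3

Answer: 29.6940 cm^3


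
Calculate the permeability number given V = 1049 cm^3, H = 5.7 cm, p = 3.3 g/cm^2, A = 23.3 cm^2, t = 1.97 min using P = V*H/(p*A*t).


Formula: Permeability Number P = (V * H) / (p * A * t)
Numerator: V * H = 1049 * 5.7 = 5979.3
Denominator: p * A * t = 3.3 * 23.3 * 1.97 = 151.4733
P = 5979.3 / 151.4733 = 39.4743


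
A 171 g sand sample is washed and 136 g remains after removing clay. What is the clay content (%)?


Formula: Clay% = (W_total - W_washed) / W_total * 100
Clay mass = 171 - 136 = 35 g
Clay% = 35 / 171 * 100 = 20.4678%

Final answer: 20.4678%


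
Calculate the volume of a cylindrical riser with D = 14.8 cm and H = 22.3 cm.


Formula: V = pi * (D/2)^2 * H  (cylinder volume)
Radius = D/2 = 14.8/2 = 7.4 cm
V = pi * 7.4^2 * 22.3 = 3836.3496 cm^3

Answer: 3836.3496 cm^3


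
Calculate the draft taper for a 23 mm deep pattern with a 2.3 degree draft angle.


Formula: taper = depth * tan(draft_angle)
tan(2.3 deg) = 0.0401641
taper = 23 mm * 0.0401641 = 0.9238 mm

Answer: 0.9238 mm


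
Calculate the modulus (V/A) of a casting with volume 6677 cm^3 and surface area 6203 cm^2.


Formula: Casting Modulus M = V / A
M = 6677 cm^3 / 6203 cm^2 = 1.0764 cm

1.0764 cm


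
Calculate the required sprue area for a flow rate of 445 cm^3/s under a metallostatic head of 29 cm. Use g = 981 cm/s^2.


Formula: v = sqrt(2*g*h), A = Q/v
Velocity: v = sqrt(2 * 981 * 29) = sqrt(56898) = 238.5330 cm/s
Sprue area: A = Q / v = 445 / 238.5330 = 1.8656 cm^2

Answer: 1.8656 cm^2


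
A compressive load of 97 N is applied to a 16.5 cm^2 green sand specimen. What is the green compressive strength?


Formula: Compressive Strength = Force / Area
Strength = 97 N / 16.5 cm^2 = 5.8788 N/cm^2

Answer: 5.8788 N/cm^2


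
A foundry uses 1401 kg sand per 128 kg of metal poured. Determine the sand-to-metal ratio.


Formula: Sand-to-Metal Ratio = W_sand / W_metal
Ratio = 1401 kg / 128 kg = 10.9453

Answer: 10.9453


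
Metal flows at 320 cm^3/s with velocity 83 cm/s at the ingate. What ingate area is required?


Formula: A_ingate = Q / v  (continuity equation)
A = 320 cm^3/s / 83 cm/s = 3.8554 cm^2

Final answer: 3.8554 cm^2


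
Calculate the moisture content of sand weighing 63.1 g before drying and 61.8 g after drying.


Formula: MC = (W_wet - W_dry) / W_wet * 100
Water mass = 63.1 - 61.8 = 1.3 g
MC = 1.3 / 63.1 * 100 = 2.0602%

2.0602%


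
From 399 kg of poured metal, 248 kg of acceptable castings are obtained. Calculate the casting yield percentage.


Formula: Casting Yield = (W_good / W_total) * 100
Yield = (248 kg / 399 kg) * 100 = 62.1554%

Final answer: 62.1554%


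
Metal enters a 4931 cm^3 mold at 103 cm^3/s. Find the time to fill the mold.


Formula: t_fill = V_mold / Q_flow
t = 4931 cm^3 / 103 cm^3/s = 47.8738 s

47.8738 s


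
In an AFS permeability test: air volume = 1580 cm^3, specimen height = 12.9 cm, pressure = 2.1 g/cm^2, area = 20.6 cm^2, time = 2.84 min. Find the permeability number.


Formula: Permeability Number P = (V * H) / (p * A * t)
Numerator: V * H = 1580 * 12.9 = 20382.0
Denominator: p * A * t = 2.1 * 20.6 * 2.84 = 122.8584
P = 20382.0 / 122.8584 = 165.8983

165.8983


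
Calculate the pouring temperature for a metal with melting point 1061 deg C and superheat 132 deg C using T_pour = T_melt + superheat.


Formula: T_pour = T_melt + Superheat
T_pour = 1061 + 132 = 1193 deg C


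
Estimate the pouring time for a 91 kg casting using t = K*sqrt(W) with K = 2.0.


Formula: t = K * sqrt(W)
sqrt(W) = sqrt(91) = 9.53939
t = 2.0 * 9.53939 = 19.0788 s

Final answer: 19.0788 s


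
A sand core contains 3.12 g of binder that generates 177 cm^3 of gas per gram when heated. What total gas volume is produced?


Formula: V_gas = W_binder * gas_evolution_rate
V = 3.12 g * 177 cm^3/g = 552.2400 cm^3

Answer: 552.2400 cm^3


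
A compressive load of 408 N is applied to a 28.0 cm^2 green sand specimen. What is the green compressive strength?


Formula: Compressive Strength = Force / Area
Strength = 408 N / 28.0 cm^2 = 14.5714 N/cm^2

14.5714 N/cm^2


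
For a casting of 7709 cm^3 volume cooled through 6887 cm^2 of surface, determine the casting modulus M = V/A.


Formula: Casting Modulus M = V / A
M = 7709 cm^3 / 6887 cm^2 = 1.1194 cm

1.1194 cm


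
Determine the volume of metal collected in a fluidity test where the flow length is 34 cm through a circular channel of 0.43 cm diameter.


Formula: V = pi * (d/2)^2 * L  (cylinder volume)
Radius = 0.43/2 = 0.215 cm
V = pi * 0.215^2 * 34 = 4.9375 cm^3

4.9375 cm^3


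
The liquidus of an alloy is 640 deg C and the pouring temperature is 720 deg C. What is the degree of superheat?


Formula: Superheat = T_pour - T_melt
Superheat = 720 - 640 = 80 deg C

80 deg C


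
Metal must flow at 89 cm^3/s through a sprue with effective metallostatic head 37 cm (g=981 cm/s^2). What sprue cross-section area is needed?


Formula: v = sqrt(2*g*h), A = Q/v
Velocity: v = sqrt(2 * 981 * 37) = sqrt(72594) = 269.4327 cm/s
Sprue area: A = Q / v = 89 / 269.4327 = 0.3303 cm^2

0.3303 cm^2


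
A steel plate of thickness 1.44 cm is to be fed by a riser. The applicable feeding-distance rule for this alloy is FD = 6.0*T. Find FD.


Formula: FD = 6.0 * T  (riser feeding-distance rule)
FD = 6.0 * 1.44 cm = 8.6400 cm

8.6400 cm


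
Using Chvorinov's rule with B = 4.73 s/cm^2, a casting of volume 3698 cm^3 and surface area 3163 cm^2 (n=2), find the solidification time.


Formula: t_s = B * (V/A)^n  (Chvorinov's rule, n=2)
Modulus M = V/A = 3698/3163 = 1.169143 cm
M^2 = 1.169143^2 = 1.366895 cm^2
t_s = 4.73 * 1.366895 = 6.4654 s

Final answer: 6.4654 s


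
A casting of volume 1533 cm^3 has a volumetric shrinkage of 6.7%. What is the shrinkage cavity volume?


Formula: V_shrink = V_casting * shrinkage_pct / 100
V_shrink = 1533 cm^3 * 6.7 / 100 = 102.7110 cm^3

Answer: 102.7110 cm^3


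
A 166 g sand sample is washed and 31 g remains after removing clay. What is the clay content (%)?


Formula: Clay% = (W_total - W_washed) / W_total * 100
Clay mass = 166 - 31 = 135 g
Clay% = 135 / 166 * 100 = 81.3253%

81.3253%


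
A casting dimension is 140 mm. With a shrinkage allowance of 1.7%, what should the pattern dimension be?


Formula: L_pattern = L_casting * (1 + shrinkage_rate/100)
Shrinkage factor = 1 + 1.7/100 = 1.017
L_pattern = 140 mm * 1.017 = 142.3800 mm


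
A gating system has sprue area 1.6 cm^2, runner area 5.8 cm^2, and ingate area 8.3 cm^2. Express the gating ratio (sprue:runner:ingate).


Sprue:Runner:Ingate = 1 : 5.8/1.6 : 8.3/1.6 = 1:3.63:5.19

Answer: 1:3.63:5.19


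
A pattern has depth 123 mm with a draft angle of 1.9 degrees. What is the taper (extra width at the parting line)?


Formula: taper = depth * tan(draft_angle)
tan(1.9 deg) = 0.0331734
taper = 123 mm * 0.0331734 = 4.0803 mm

Final answer: 4.0803 mm


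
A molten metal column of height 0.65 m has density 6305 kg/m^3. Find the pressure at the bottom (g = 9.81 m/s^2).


Formula: P = rho * g * h
rho * g = 6305 * 9.81 = 61852.05 N/m^3
P = 61852.05 * 0.65 = 40203.8325 Pa


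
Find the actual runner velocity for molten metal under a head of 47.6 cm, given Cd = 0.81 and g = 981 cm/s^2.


Formula: v = Cd * sqrt(2 * g * h)  (Torricelli with discharge coefficient)
2*g*h = 2 * 981 * 47.6 = 93391.2 cm^2/s^2
sqrt(93391.2) = 305.59974 cm/s
v = 0.81 * 305.59974 = 247.5358 cm/s

Final answer: 247.5358 cm/s


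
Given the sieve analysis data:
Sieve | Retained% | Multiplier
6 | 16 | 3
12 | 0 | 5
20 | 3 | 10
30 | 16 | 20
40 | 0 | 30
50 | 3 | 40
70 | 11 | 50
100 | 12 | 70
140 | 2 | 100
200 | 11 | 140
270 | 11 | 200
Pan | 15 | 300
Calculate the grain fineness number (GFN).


Formula: GFN = sum(pct * multiplier) / sum(pct)
sum(pct * multiplier) = 10348
sum(pct) = 100
GFN = 10348 / 100 = 103.48

103.48


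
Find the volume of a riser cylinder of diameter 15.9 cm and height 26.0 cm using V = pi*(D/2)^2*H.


Formula: V = pi * (D/2)^2 * H  (cylinder volume)
Radius = D/2 = 15.9/2 = 7.95 cm
V = pi * 7.95^2 * 26.0 = 5162.4693 cm^3

Final answer: 5162.4693 cm^3


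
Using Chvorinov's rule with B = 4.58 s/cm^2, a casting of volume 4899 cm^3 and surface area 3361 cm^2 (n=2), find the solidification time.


Formula: t_s = B * (V/A)^n  (Chvorinov's rule, n=2)
Modulus M = V/A = 4899/3361 = 1.457602 cm
M^2 = 1.457602^2 = 2.124604 cm^2
t_s = 4.58 * 2.124604 = 9.7307 s

9.7307 s


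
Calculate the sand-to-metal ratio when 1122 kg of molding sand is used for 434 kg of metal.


Formula: Sand-to-Metal Ratio = W_sand / W_metal
Ratio = 1122 kg / 434 kg = 2.5853

2.5853


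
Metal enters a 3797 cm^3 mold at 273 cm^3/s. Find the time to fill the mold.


Formula: t_fill = V_mold / Q_flow
t = 3797 cm^3 / 273 cm^3/s = 13.9084 s

Final answer: 13.9084 s


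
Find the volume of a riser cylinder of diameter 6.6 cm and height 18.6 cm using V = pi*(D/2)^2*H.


Formula: V = pi * (D/2)^2 * H  (cylinder volume)
Radius = D/2 = 6.6/2 = 3.3 cm
V = pi * 3.3^2 * 18.6 = 636.3422 cm^3


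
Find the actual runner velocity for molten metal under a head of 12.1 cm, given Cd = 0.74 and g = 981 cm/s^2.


Formula: v = Cd * sqrt(2 * g * h)  (Torricelli with discharge coefficient)
2*g*h = 2 * 981 * 12.1 = 23740.2 cm^2/s^2
sqrt(23740.2) = 154.07855 cm/s
v = 0.74 * 154.07855 = 114.0181 cm/s


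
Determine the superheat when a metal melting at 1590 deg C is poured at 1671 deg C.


Formula: Superheat = T_pour - T_melt
Superheat = 1671 - 1590 = 81 deg C

Final answer: 81 deg C


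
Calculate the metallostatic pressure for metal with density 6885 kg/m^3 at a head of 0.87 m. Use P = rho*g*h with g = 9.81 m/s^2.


Formula: P = rho * g * h
rho * g = 6885 * 9.81 = 67541.85 N/m^3
P = 67541.85 * 0.87 = 58761.4095 Pa

Answer: 58761.4095 Pa


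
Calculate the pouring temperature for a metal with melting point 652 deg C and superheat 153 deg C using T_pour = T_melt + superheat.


Formula: T_pour = T_melt + Superheat
T_pour = 652 + 153 = 805 deg C

Final answer: 805 deg C


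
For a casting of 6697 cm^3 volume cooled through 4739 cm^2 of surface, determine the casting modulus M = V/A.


Formula: Casting Modulus M = V / A
M = 6697 cm^3 / 4739 cm^2 = 1.4132 cm

1.4132 cm


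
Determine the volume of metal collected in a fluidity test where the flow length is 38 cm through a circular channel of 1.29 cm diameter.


Formula: V = pi * (d/2)^2 * L  (cylinder volume)
Radius = 1.29/2 = 0.645 cm
V = pi * 0.645^2 * 38 = 49.6653 cm^3

Answer: 49.6653 cm^3


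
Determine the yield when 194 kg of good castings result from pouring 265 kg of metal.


Formula: Casting Yield = (W_good / W_total) * 100
Yield = (194 kg / 265 kg) * 100 = 73.2075%


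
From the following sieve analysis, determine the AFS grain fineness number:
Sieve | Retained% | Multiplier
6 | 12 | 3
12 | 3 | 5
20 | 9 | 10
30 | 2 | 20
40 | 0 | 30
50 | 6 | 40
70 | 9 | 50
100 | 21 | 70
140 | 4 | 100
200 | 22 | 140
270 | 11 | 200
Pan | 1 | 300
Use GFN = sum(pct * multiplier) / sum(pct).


Formula: GFN = sum(pct * multiplier) / sum(pct)
sum(pct * multiplier) = 8321
sum(pct) = 100
GFN = 8321 / 100 = 83.21


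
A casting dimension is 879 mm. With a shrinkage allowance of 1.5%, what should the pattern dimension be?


Formula: L_pattern = L_casting * (1 + shrinkage_rate/100)
Shrinkage factor = 1 + 1.5/100 = 1.015
L_pattern = 879 mm * 1.015 = 892.1850 mm


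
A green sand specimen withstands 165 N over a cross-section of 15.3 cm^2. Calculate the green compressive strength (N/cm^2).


Formula: Compressive Strength = Force / Area
Strength = 165 N / 15.3 cm^2 = 10.7843 N/cm^2

10.7843 N/cm^2


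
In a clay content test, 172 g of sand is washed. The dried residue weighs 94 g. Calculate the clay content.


Formula: Clay% = (W_total - W_washed) / W_total * 100
Clay mass = 172 - 94 = 78 g
Clay% = 78 / 172 * 100 = 45.3488%


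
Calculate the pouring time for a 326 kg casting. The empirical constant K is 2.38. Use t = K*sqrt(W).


Formula: t = K * sqrt(W)
sqrt(W) = sqrt(326) = 18.05547
t = 2.38 * 18.05547 = 42.9720 s

Answer: 42.9720 s


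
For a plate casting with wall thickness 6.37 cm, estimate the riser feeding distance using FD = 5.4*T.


Formula: FD = 5.4 * T  (riser feeding-distance rule)
FD = 5.4 * 6.37 cm = 34.3980 cm

34.3980 cm


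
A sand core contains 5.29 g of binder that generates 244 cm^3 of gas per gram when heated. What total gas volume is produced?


Formula: V_gas = W_binder * gas_evolution_rate
V = 5.29 g * 244 cm^3/g = 1290.7600 cm^3

1290.7600 cm^3


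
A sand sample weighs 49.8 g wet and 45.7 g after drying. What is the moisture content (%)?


Formula: MC = (W_wet - W_dry) / W_wet * 100
Water mass = 49.8 - 45.7 = 4.1 g
MC = 4.1 / 49.8 * 100 = 8.2329%

8.2329%


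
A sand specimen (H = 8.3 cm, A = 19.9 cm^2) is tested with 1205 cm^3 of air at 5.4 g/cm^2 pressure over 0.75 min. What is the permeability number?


Formula: Permeability Number P = (V * H) / (p * A * t)
Numerator: V * H = 1205 * 8.3 = 10001.5
Denominator: p * A * t = 5.4 * 19.9 * 0.75 = 80.595
P = 10001.5 / 80.595 = 124.0958


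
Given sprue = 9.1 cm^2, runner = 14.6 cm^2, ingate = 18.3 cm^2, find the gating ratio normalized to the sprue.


Sprue:Runner:Ingate = 1 : 14.6/9.1 : 18.3/9.1 = 1:1.60:2.01

Final answer: 1:1.60:2.01


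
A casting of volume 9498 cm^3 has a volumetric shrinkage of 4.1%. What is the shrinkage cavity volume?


Formula: V_shrink = V_casting * shrinkage_pct / 100
V_shrink = 9498 cm^3 * 4.1 / 100 = 389.4180 cm^3

389.4180 cm^3


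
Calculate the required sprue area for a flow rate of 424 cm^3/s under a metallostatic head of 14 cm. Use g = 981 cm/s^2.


Formula: v = sqrt(2*g*h), A = Q/v
Velocity: v = sqrt(2 * 981 * 14) = sqrt(27468) = 165.7347 cm/s
Sprue area: A = Q / v = 424 / 165.7347 = 2.5583 cm^2


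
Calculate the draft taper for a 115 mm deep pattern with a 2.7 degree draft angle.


Formula: taper = depth * tan(draft_angle)
tan(2.7 deg) = 0.0471588
taper = 115 mm * 0.0471588 = 5.4233 mm

5.4233 mm


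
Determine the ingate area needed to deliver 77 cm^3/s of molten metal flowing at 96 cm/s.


Formula: A_ingate = Q / v  (continuity equation)
A = 77 cm^3/s / 96 cm/s = 0.8021 cm^2

0.8021 cm^2


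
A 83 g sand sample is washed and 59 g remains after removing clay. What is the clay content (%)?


Formula: Clay% = (W_total - W_washed) / W_total * 100
Clay mass = 83 - 59 = 24 g
Clay% = 24 / 83 * 100 = 28.9157%


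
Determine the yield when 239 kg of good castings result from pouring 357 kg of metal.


Formula: Casting Yield = (W_good / W_total) * 100
Yield = (239 kg / 357 kg) * 100 = 66.9468%


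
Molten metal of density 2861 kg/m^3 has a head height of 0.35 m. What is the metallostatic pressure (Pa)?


Formula: P = rho * g * h
rho * g = 2861 * 9.81 = 28066.41 N/m^3
P = 28066.41 * 0.35 = 9823.2435 Pa

Answer: 9823.2435 Pa


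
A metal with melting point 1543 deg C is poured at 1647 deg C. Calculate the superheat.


Formula: Superheat = T_pour - T_melt
Superheat = 1647 - 1543 = 104 deg C


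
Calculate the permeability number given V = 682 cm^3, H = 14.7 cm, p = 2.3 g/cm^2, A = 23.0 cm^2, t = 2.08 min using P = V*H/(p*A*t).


Formula: Permeability Number P = (V * H) / (p * A * t)
Numerator: V * H = 682 * 14.7 = 10025.4
Denominator: p * A * t = 2.3 * 23.0 * 2.08 = 110.032
P = 10025.4 / 110.032 = 91.1135


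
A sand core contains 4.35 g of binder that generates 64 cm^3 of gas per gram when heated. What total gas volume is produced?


Formula: V_gas = W_binder * gas_evolution_rate
V = 4.35 g * 64 cm^3/g = 278.4000 cm^3

Answer: 278.4000 cm^3


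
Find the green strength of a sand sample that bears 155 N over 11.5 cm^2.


Formula: Compressive Strength = Force / Area
Strength = 155 N / 11.5 cm^2 = 13.4783 N/cm^2

Answer: 13.4783 N/cm^2


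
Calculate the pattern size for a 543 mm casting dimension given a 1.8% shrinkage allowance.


Formula: L_pattern = L_casting * (1 + shrinkage_rate/100)
Shrinkage factor = 1 + 1.8/100 = 1.018
L_pattern = 543 mm * 1.018 = 552.7740 mm

552.7740 mm


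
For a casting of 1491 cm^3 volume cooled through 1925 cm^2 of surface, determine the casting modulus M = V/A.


Formula: Casting Modulus M = V / A
M = 1491 cm^3 / 1925 cm^2 = 0.7745 cm

0.7745 cm


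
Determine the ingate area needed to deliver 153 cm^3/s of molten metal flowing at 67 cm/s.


Formula: A_ingate = Q / v  (continuity equation)
A = 153 cm^3/s / 67 cm/s = 2.2836 cm^2


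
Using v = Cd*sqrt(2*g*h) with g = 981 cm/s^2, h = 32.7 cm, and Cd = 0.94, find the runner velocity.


Formula: v = Cd * sqrt(2 * g * h)  (Torricelli with discharge coefficient)
2*g*h = 2 * 981 * 32.7 = 64157.4 cm^2/s^2
sqrt(64157.4) = 253.29311 cm/s
v = 0.94 * 253.29311 = 238.0955 cm/s

Final answer: 238.0955 cm/s


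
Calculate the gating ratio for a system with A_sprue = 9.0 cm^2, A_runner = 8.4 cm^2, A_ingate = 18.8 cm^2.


Sprue:Runner:Ingate = 1 : 8.4/9.0 : 18.8/9.0 = 1:0.93:2.09

1:0.93:2.09


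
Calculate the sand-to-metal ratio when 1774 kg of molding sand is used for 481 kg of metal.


Formula: Sand-to-Metal Ratio = W_sand / W_metal
Ratio = 1774 kg / 481 kg = 3.6881


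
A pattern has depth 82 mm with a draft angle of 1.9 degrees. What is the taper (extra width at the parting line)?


Formula: taper = depth * tan(draft_angle)
tan(1.9 deg) = 0.0331734
taper = 82 mm * 0.0331734 = 2.7202 mm


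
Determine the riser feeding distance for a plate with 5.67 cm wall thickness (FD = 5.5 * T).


Formula: FD = 5.5 * T  (riser feeding-distance rule)
FD = 5.5 * 5.67 cm = 31.1850 cm

Answer: 31.1850 cm


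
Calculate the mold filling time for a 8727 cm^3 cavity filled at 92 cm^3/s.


Formula: t_fill = V_mold / Q_flow
t = 8727 cm^3 / 92 cm^3/s = 94.8587 s

Final answer: 94.8587 s


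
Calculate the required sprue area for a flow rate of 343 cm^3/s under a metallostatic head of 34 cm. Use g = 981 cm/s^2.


Formula: v = sqrt(2*g*h), A = Q/v
Velocity: v = sqrt(2 * 981 * 34) = sqrt(66708) = 258.2789 cm/s
Sprue area: A = Q / v = 343 / 258.2789 = 1.3280 cm^2

Answer: 1.3280 cm^2


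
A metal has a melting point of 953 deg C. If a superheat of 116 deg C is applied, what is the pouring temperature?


Formula: T_pour = T_melt + Superheat
T_pour = 953 + 116 = 1069 deg C

1069 deg C


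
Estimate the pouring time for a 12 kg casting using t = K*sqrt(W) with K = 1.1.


Formula: t = K * sqrt(W)
sqrt(W) = sqrt(12) = 3.46410
t = 1.1 * 3.46410 = 3.8105 s

Final answer: 3.8105 s


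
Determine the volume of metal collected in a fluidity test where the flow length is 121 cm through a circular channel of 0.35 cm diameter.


Formula: V = pi * (d/2)^2 * L  (cylinder volume)
Radius = 0.35/2 = 0.175 cm
V = pi * 0.175^2 * 121 = 11.6416 cm^3

Final answer: 11.6416 cm^3


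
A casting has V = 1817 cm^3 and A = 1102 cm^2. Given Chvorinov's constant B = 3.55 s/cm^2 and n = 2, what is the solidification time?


Formula: t_s = B * (V/A)^n  (Chvorinov's rule, n=2)
Modulus M = V/A = 1817/1102 = 1.648820 cm
M^2 = 1.648820^2 = 2.718607 cm^2
t_s = 3.55 * 2.718607 = 9.6511 s

9.6511 s


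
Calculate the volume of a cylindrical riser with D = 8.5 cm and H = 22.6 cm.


Formula: V = pi * (D/2)^2 * H  (cylinder volume)
Radius = D/2 = 8.5/2 = 4.25 cm
V = pi * 4.25^2 * 22.6 = 1282.4374 cm^3

1282.4374 cm^3


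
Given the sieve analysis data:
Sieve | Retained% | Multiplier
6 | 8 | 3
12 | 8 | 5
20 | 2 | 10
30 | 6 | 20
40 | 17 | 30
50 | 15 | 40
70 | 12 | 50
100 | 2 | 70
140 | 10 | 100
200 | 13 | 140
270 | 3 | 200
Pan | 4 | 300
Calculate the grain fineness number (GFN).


Formula: GFN = sum(pct * multiplier) / sum(pct)
sum(pct * multiplier) = 6674
sum(pct) = 100
GFN = 6674 / 100 = 66.74

Answer: 66.74


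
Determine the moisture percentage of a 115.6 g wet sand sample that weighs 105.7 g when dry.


Formula: MC = (W_wet - W_dry) / W_wet * 100
Water mass = 115.6 - 105.7 = 9.9 g
MC = 9.9 / 115.6 * 100 = 8.5640%

Answer: 8.5640%


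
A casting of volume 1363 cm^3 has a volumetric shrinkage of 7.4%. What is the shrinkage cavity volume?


Formula: V_shrink = V_casting * shrinkage_pct / 100
V_shrink = 1363 cm^3 * 7.4 / 100 = 100.8620 cm^3

Final answer: 100.8620 cm^3


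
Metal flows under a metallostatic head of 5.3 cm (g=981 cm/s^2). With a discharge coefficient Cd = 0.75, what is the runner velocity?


Formula: v = Cd * sqrt(2 * g * h)  (Torricelli with discharge coefficient)
2*g*h = 2 * 981 * 5.3 = 10398.6 cm^2/s^2
sqrt(10398.6) = 101.97353 cm/s
v = 0.75 * 101.97353 = 76.4801 cm/s


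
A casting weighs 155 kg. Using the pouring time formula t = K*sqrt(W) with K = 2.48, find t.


Formula: t = K * sqrt(W)
sqrt(W) = sqrt(155) = 12.44990
t = 2.48 * 12.44990 = 30.8758 s

Final answer: 30.8758 s


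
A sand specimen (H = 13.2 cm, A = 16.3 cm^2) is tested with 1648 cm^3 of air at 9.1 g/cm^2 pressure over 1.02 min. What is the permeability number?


Formula: Permeability Number P = (V * H) / (p * A * t)
Numerator: V * H = 1648 * 13.2 = 21753.6
Denominator: p * A * t = 9.1 * 16.3 * 1.02 = 151.2966
P = 21753.6 / 151.2966 = 143.7812

Answer: 143.7812


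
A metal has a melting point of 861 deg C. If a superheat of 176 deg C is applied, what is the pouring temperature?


Formula: T_pour = T_melt + Superheat
T_pour = 861 + 176 = 1037 deg C

Final answer: 1037 deg C


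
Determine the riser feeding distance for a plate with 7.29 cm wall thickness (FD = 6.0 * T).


Formula: FD = 6.0 * T  (riser feeding-distance rule)
FD = 6.0 * 7.29 cm = 43.7400 cm

43.7400 cm


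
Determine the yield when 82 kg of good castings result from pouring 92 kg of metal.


Formula: Casting Yield = (W_good / W_total) * 100
Yield = (82 kg / 92 kg) * 100 = 89.1304%

Answer: 89.1304%


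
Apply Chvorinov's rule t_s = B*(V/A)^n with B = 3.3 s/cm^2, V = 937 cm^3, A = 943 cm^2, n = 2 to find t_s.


Formula: t_s = B * (V/A)^n  (Chvorinov's rule, n=2)
Modulus M = V/A = 937/943 = 0.993637 cm
M^2 = 0.993637^2 = 0.987314 cm^2
t_s = 3.3 * 0.987314 = 3.2581 s

Answer: 3.2581 s


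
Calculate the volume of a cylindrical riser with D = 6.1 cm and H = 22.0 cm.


Formula: V = pi * (D/2)^2 * H  (cylinder volume)
Radius = D/2 = 6.1/2 = 3.05 cm
V = pi * 3.05^2 * 22.0 = 642.9426 cm^3

Final answer: 642.9426 cm^3


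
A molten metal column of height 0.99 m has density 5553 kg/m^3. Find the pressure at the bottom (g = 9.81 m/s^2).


Formula: P = rho * g * h
rho * g = 5553 * 9.81 = 54474.93 N/m^3
P = 54474.93 * 0.99 = 53930.1807 Pa


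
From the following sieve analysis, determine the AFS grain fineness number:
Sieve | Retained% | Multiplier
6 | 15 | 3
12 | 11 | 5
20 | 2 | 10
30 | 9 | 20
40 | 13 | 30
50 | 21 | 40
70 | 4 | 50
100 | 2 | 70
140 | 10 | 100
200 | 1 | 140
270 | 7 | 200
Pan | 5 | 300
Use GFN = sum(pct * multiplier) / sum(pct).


Formula: GFN = sum(pct * multiplier) / sum(pct)
sum(pct * multiplier) = 5910
sum(pct) = 100
GFN = 5910 / 100 = 59.10

59.10


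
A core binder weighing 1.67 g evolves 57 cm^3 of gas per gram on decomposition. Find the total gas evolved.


Formula: V_gas = W_binder * gas_evolution_rate
V = 1.67 g * 57 cm^3/g = 95.1900 cm^3


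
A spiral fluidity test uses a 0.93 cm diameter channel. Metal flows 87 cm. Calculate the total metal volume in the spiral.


Formula: V = pi * (d/2)^2 * L  (cylinder volume)
Radius = 0.93/2 = 0.465 cm
V = pi * 0.465^2 * 87 = 59.0983 cm^3

Final answer: 59.0983 cm^3


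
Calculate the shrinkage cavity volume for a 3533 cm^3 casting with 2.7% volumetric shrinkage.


Formula: V_shrink = V_casting * shrinkage_pct / 100
V_shrink = 3533 cm^3 * 2.7 / 100 = 95.3910 cm^3

Answer: 95.3910 cm^3


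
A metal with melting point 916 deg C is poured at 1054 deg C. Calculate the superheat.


Formula: Superheat = T_pour - T_melt
Superheat = 1054 - 916 = 138 deg C

Answer: 138 deg C


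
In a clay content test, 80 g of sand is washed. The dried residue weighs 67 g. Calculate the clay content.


Formula: Clay% = (W_total - W_washed) / W_total * 100
Clay mass = 80 - 67 = 13 g
Clay% = 13 / 80 * 100 = 16.2500%

Answer: 16.2500%


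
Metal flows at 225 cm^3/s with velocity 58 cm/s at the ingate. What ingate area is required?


Formula: A_ingate = Q / v  (continuity equation)
A = 225 cm^3/s / 58 cm/s = 3.8793 cm^2


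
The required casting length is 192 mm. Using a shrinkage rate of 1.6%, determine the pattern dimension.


Formula: L_pattern = L_casting * (1 + shrinkage_rate/100)
Shrinkage factor = 1 + 1.6/100 = 1.016
L_pattern = 192 mm * 1.016 = 195.0720 mm

Final answer: 195.0720 mm


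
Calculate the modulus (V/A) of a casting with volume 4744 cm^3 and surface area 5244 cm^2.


Formula: Casting Modulus M = V / A
M = 4744 cm^3 / 5244 cm^2 = 0.9047 cm

Answer: 0.9047 cm


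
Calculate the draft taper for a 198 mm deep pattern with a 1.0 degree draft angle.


Formula: taper = depth * tan(draft_angle)
tan(1.0 deg) = 0.0174551
taper = 198 mm * 0.0174551 = 3.4561 mm

Answer: 3.4561 mm


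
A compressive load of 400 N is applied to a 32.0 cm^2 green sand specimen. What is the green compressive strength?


Formula: Compressive Strength = Force / Area
Strength = 400 N / 32.0 cm^2 = 12.5000 N/cm^2

Final answer: 12.5000 N/cm^2


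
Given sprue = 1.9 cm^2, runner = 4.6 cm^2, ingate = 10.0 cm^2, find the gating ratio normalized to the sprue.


Sprue:Runner:Ingate = 1 : 4.6/1.9 : 10.0/1.9 = 1:2.42:5.26

Answer: 1:2.42:5.26


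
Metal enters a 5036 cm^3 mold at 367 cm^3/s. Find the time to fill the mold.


Formula: t_fill = V_mold / Q_flow
t = 5036 cm^3 / 367 cm^3/s = 13.7221 s

Answer: 13.7221 s


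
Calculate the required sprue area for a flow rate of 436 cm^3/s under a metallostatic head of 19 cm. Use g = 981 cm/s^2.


Formula: v = sqrt(2*g*h), A = Q/v
Velocity: v = sqrt(2 * 981 * 19) = sqrt(37278) = 193.0751 cm/s
Sprue area: A = Q / v = 436 / 193.0751 = 2.2582 cm^2


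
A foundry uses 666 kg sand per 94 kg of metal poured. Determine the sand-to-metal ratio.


Formula: Sand-to-Metal Ratio = W_sand / W_metal
Ratio = 666 kg / 94 kg = 7.0851

7.0851


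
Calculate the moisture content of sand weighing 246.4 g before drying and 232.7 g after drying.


Formula: MC = (W_wet - W_dry) / W_wet * 100
Water mass = 246.4 - 232.7 = 13.7 g
MC = 13.7 / 246.4 * 100 = 5.5601%

5.5601%


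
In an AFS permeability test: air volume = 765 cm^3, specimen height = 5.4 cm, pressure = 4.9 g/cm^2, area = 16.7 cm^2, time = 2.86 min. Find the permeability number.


Formula: Permeability Number P = (V * H) / (p * A * t)
Numerator: V * H = 765 * 5.4 = 4131.0
Denominator: p * A * t = 4.9 * 16.7 * 2.86 = 234.0338
P = 4131.0 / 234.0338 = 17.6513

Final answer: 17.6513


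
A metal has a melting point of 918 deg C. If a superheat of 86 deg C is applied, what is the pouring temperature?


Formula: T_pour = T_melt + Superheat
T_pour = 918 + 86 = 1004 deg C

Answer: 1004 deg C


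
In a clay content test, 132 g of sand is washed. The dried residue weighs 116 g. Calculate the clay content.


Formula: Clay% = (W_total - W_washed) / W_total * 100
Clay mass = 132 - 116 = 16 g
Clay% = 16 / 132 * 100 = 12.1212%

Final answer: 12.1212%


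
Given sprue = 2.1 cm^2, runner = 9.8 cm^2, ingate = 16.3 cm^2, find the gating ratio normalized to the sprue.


Sprue:Runner:Ingate = 1 : 9.8/2.1 : 16.3/2.1 = 1:4.67:7.76


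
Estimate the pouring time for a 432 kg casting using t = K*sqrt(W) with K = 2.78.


Formula: t = K * sqrt(W)
sqrt(W) = sqrt(432) = 20.78461
t = 2.78 * 20.78461 = 57.7812 s

Final answer: 57.7812 s


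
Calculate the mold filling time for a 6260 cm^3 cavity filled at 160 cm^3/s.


Formula: t_fill = V_mold / Q_flow
t = 6260 cm^3 / 160 cm^3/s = 39.1250 s

39.1250 s


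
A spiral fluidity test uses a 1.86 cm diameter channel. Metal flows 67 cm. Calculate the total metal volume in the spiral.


Formula: V = pi * (d/2)^2 * L  (cylinder volume)
Radius = 1.86/2 = 0.93 cm
V = pi * 0.93^2 * 67 = 182.0500 cm^3

182.0500 cm^3


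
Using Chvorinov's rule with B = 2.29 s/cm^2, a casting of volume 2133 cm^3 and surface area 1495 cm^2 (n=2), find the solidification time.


Formula: t_s = B * (V/A)^n  (Chvorinov's rule, n=2)
Modulus M = V/A = 2133/1495 = 1.426756 cm
M^2 = 1.426756^2 = 2.035633 cm^2
t_s = 2.29 * 2.035633 = 4.6616 s

Final answer: 4.6616 s


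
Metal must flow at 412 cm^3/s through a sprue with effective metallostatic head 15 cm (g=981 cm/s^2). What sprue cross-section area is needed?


Formula: v = sqrt(2*g*h), A = Q/v
Velocity: v = sqrt(2 * 981 * 15) = sqrt(29430) = 171.5517 cm/s
Sprue area: A = Q / v = 412 / 171.5517 = 2.4016 cm^2

Answer: 2.4016 cm^2


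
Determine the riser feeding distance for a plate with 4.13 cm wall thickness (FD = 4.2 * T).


Formula: FD = 4.2 * T  (riser feeding-distance rule)
FD = 4.2 * 4.13 cm = 17.3460 cm

17.3460 cm


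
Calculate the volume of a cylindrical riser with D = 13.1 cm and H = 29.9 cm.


Formula: V = pi * (D/2)^2 * H  (cylinder volume)
Radius = D/2 = 13.1/2 = 6.55 cm
V = pi * 6.55^2 * 29.9 = 4029.9871 cm^3


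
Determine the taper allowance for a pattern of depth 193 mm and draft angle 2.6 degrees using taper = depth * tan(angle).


Formula: taper = depth * tan(draft_angle)
tan(2.6 deg) = 0.0454097
taper = 193 mm * 0.0454097 = 8.7641 mm

Answer: 8.7641 mm


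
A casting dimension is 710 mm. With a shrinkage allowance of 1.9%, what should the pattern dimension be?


Formula: L_pattern = L_casting * (1 + shrinkage_rate/100)
Shrinkage factor = 1 + 1.9/100 = 1.019
L_pattern = 710 mm * 1.019 = 723.4900 mm

Answer: 723.4900 mm


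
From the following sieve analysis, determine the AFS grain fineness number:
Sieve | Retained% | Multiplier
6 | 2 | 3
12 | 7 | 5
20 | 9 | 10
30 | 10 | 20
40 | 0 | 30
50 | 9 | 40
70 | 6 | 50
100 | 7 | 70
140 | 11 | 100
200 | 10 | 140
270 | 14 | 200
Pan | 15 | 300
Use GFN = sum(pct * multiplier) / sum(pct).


Formula: GFN = sum(pct * multiplier) / sum(pct)
sum(pct * multiplier) = 11281
sum(pct) = 100
GFN = 11281 / 100 = 112.81

112.81


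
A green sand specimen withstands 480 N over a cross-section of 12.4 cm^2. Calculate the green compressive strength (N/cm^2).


Formula: Compressive Strength = Force / Area
Strength = 480 N / 12.4 cm^2 = 38.7097 N/cm^2

Final answer: 38.7097 N/cm^2


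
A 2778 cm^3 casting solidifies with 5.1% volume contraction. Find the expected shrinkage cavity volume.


Formula: V_shrink = V_casting * shrinkage_pct / 100
V_shrink = 2778 cm^3 * 5.1 / 100 = 141.6780 cm^3


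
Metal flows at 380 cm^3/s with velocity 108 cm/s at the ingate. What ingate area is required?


Formula: A_ingate = Q / v  (continuity equation)
A = 380 cm^3/s / 108 cm/s = 3.5185 cm^2

Answer: 3.5185 cm^2


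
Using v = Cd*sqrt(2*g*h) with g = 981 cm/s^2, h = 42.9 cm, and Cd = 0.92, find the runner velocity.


Formula: v = Cd * sqrt(2 * g * h)  (Torricelli with discharge coefficient)
2*g*h = 2 * 981 * 42.9 = 84169.8 cm^2/s^2
sqrt(84169.8) = 290.12032 cm/s
v = 0.92 * 290.12032 = 266.9107 cm/s

Answer: 266.9107 cm/s


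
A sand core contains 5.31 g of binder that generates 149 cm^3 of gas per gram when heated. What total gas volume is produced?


Formula: V_gas = W_binder * gas_evolution_rate
V = 5.31 g * 149 cm^3/g = 791.1900 cm^3

791.1900 cm^3


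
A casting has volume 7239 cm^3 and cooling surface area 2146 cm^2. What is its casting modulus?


Formula: Casting Modulus M = V / A
M = 7239 cm^3 / 2146 cm^2 = 3.3733 cm


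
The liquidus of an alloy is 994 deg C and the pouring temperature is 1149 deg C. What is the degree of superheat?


Formula: Superheat = T_pour - T_melt
Superheat = 1149 - 994 = 155 deg C

Answer: 155 deg C


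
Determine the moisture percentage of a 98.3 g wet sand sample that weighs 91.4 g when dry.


Formula: MC = (W_wet - W_dry) / W_wet * 100
Water mass = 98.3 - 91.4 = 6.9 g
MC = 6.9 / 98.3 * 100 = 7.0193%


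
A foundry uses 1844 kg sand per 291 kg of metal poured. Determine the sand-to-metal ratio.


Formula: Sand-to-Metal Ratio = W_sand / W_metal
Ratio = 1844 kg / 291 kg = 6.3368

Answer: 6.3368


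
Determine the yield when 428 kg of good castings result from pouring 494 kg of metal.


Formula: Casting Yield = (W_good / W_total) * 100
Yield = (428 kg / 494 kg) * 100 = 86.6397%

Answer: 86.6397%


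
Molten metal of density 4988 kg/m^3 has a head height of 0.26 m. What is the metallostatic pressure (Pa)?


Formula: P = rho * g * h
rho * g = 4988 * 9.81 = 48932.28 N/m^3
P = 48932.28 * 0.26 = 12722.3928 Pa

Answer: 12722.3928 Pa


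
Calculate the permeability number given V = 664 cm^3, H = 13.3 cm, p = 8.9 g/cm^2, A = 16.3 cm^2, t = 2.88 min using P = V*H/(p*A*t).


Formula: Permeability Number P = (V * H) / (p * A * t)
Numerator: V * H = 664 * 13.3 = 8831.2
Denominator: p * A * t = 8.9 * 16.3 * 2.88 = 417.8016
P = 8831.2 / 417.8016 = 21.1373

21.1373


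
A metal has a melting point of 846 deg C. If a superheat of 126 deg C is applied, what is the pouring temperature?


Formula: T_pour = T_melt + Superheat
T_pour = 846 + 126 = 972 deg C

972 deg C


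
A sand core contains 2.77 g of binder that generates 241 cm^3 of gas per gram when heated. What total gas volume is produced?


Formula: V_gas = W_binder * gas_evolution_rate
V = 2.77 g * 241 cm^3/g = 667.5700 cm^3

667.5700 cm^3


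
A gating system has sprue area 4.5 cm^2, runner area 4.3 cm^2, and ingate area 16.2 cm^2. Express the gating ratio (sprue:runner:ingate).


Sprue:Runner:Ingate = 1 : 4.3/4.5 : 16.2/4.5 = 1:0.96:3.60

Final answer: 1:0.96:3.60


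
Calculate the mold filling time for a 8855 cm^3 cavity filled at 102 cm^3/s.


Formula: t_fill = V_mold / Q_flow
t = 8855 cm^3 / 102 cm^3/s = 86.8137 s

86.8137 s


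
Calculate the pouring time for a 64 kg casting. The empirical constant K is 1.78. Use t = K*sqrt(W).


Formula: t = K * sqrt(W)
sqrt(W) = sqrt(64) = 8.00000
t = 1.78 * 8.00000 = 14.2400 s

Answer: 14.2400 s


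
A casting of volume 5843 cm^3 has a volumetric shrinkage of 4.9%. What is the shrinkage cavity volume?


Formula: V_shrink = V_casting * shrinkage_pct / 100
V_shrink = 5843 cm^3 * 4.9 / 100 = 286.3070 cm^3

Final answer: 286.3070 cm^3


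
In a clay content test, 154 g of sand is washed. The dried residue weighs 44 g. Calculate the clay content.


Formula: Clay% = (W_total - W_washed) / W_total * 100
Clay mass = 154 - 44 = 110 g
Clay% = 110 / 154 * 100 = 71.4286%

Final answer: 71.4286%


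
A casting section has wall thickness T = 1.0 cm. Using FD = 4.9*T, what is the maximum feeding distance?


Formula: FD = 4.9 * T  (riser feeding-distance rule)
FD = 4.9 * 1.0 cm = 4.9000 cm


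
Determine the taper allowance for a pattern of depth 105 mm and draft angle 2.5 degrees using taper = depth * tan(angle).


Formula: taper = depth * tan(draft_angle)
tan(2.5 deg) = 0.0436609
taper = 105 mm * 0.0436609 = 4.5844 mm

Answer: 4.5844 mm


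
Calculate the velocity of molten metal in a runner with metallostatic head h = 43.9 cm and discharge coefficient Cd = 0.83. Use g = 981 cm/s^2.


Formula: v = Cd * sqrt(2 * g * h)  (Torricelli with discharge coefficient)
2*g*h = 2 * 981 * 43.9 = 86131.8 cm^2/s^2
sqrt(86131.8) = 293.48220 cm/s
v = 0.83 * 293.48220 = 243.5902 cm/s

Final answer: 243.5902 cm/s


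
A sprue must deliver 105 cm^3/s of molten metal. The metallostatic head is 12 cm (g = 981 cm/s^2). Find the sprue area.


Formula: v = sqrt(2*g*h), A = Q/v
Velocity: v = sqrt(2 * 981 * 12) = sqrt(23544) = 153.4405 cm/s
Sprue area: A = Q / v = 105 / 153.4405 = 0.6843 cm^2

Final answer: 0.6843 cm^2


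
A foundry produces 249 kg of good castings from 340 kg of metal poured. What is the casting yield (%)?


Formula: Casting Yield = (W_good / W_total) * 100
Yield = (249 kg / 340 kg) * 100 = 73.2353%

73.2353%


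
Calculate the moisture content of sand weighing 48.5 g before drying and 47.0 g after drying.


Formula: MC = (W_wet - W_dry) / W_wet * 100
Water mass = 48.5 - 47.0 = 1.5 g
MC = 1.5 / 48.5 * 100 = 3.0928%

Answer: 3.0928%


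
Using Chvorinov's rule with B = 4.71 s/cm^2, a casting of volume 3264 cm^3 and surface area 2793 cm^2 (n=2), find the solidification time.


Formula: t_s = B * (V/A)^n  (Chvorinov's rule, n=2)
Modulus M = V/A = 3264/2793 = 1.168636 cm
M^2 = 1.168636^2 = 1.365710 cm^2
t_s = 4.71 * 1.365710 = 6.4325 s


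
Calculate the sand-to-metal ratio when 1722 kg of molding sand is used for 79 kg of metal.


Formula: Sand-to-Metal Ratio = W_sand / W_metal
Ratio = 1722 kg / 79 kg = 21.7975

Answer: 21.7975


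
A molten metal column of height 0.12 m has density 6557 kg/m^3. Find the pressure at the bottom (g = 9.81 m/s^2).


Formula: P = rho * g * h
rho * g = 6557 * 9.81 = 64324.17 N/m^3
P = 64324.17 * 0.12 = 7718.9004 Pa


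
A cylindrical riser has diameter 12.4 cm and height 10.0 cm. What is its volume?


Formula: V = pi * (D/2)^2 * H  (cylinder volume)
Radius = D/2 = 12.4/2 = 6.2 cm
V = pi * 6.2^2 * 10.0 = 1207.6282 cm^3

1207.6282 cm^3


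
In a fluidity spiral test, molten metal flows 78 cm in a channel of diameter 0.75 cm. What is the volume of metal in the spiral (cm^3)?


Formula: V = pi * (d/2)^2 * L  (cylinder volume)
Radius = 0.75/2 = 0.375 cm
V = pi * 0.375^2 * 78 = 34.4593 cm^3

34.4593 cm^3


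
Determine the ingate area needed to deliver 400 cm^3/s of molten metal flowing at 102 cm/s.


Formula: A_ingate = Q / v  (continuity equation)
A = 400 cm^3/s / 102 cm/s = 3.9216 cm^2

3.9216 cm^2


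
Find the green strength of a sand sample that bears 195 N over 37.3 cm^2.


Formula: Compressive Strength = Force / Area
Strength = 195 N / 37.3 cm^2 = 5.2279 N/cm^2


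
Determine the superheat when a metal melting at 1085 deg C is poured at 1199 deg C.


Formula: Superheat = T_pour - T_melt
Superheat = 1199 - 1085 = 114 deg C

Answer: 114 deg C


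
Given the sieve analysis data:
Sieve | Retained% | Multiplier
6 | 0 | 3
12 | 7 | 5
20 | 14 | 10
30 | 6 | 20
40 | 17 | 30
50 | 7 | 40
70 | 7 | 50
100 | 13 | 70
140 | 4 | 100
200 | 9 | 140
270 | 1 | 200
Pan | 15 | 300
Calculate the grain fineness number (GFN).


Formula: GFN = sum(pct * multiplier) / sum(pct)
sum(pct * multiplier) = 8705
sum(pct) = 100
GFN = 8705 / 100 = 87.05

Final answer: 87.05


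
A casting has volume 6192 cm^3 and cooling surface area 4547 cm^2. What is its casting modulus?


Formula: Casting Modulus M = V / A
M = 6192 cm^3 / 4547 cm^2 = 1.3618 cm


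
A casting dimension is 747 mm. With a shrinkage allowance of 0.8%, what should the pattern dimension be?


Formula: L_pattern = L_casting * (1 + shrinkage_rate/100)
Shrinkage factor = 1 + 0.8/100 = 1.008
L_pattern = 747 mm * 1.008 = 752.9760 mm


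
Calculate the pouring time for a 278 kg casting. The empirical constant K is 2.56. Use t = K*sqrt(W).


Formula: t = K * sqrt(W)
sqrt(W) = sqrt(278) = 16.67333
t = 2.56 * 16.67333 = 42.6837 s

Answer: 42.6837 s


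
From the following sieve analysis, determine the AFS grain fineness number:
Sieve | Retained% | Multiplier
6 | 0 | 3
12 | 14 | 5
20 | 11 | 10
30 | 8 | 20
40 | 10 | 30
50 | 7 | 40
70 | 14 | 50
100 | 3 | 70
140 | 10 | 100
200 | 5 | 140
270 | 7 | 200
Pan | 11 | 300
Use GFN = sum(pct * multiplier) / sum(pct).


Formula: GFN = sum(pct * multiplier) / sum(pct)
sum(pct * multiplier) = 8230
sum(pct) = 100
GFN = 8230 / 100 = 82.30

Answer: 82.30
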